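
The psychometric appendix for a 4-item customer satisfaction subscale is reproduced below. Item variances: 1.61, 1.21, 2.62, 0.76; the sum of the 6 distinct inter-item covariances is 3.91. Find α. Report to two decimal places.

Σσ²ᵢ = 1.61 + 1.21 + 2.62 + 0.76 = 6.20
Sum of distinct covariances = 3.91
total variance = Σσ²ᵢ + 2·Σcov = 6.20 + 2 × 3.91 = 14.02
α = (4/3)·(1 − 6.20/14.02) = 0.74

α = 0.74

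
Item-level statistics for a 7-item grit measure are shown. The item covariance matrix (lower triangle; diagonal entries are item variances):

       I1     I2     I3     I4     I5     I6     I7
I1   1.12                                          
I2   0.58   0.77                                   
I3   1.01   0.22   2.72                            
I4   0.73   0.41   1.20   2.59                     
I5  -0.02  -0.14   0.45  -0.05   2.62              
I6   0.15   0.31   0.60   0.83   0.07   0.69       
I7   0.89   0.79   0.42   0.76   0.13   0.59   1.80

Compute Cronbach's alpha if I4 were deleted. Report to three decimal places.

α = 0.665

Remaining items: I1, I2, I3, I5, I6, I7 (k = 6).
Σσ²ᵢ = 1.12 + 0.77 + 2.72 + 2.62 + 0.69 + 1.80 = 9.72
σ²_T = 9.72 + 2 × 6.05 = 21.82
α (item deleted) = (6/5)·(1 − 9.72/21.82) = 0.665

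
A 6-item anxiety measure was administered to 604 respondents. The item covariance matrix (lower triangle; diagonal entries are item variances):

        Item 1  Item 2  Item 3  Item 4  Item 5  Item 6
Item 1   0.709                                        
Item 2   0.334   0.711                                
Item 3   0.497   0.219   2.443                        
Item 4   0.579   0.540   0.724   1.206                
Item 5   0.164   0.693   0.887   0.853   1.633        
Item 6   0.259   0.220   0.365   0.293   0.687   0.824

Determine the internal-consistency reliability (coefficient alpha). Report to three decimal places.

coefficient alpha = 0.792

sum of item variances = 0.709 + 0.711 + 2.443 + 1.206 + 1.633 + 0.824 = 7.526
Sum of the distinct covariances = 7.314
σ²_T = 7.526 + 2 × 7.314 = 22.154
α = (k/(k−1))·(1 − sum of item variances/σ²_T) = (6/5)·(1 − 7.526/22.154) = 0.792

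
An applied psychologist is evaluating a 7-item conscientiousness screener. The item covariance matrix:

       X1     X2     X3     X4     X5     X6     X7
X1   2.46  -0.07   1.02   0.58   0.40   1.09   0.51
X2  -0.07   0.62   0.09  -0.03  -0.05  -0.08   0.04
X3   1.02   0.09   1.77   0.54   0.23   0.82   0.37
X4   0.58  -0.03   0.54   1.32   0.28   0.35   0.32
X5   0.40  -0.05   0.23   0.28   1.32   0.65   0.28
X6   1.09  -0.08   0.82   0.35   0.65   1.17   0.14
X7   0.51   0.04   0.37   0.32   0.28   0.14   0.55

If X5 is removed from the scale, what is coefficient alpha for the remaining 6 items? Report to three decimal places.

Remaining items: X1, X2, X3, X4, X6, X7 (k = 6).
ΣVar(i) = 2.46 + 0.62 + 1.77 + 1.32 + 1.17 + 0.55 = 7.89
total variance = 7.89 + 2 × 5.69 = 19.27
α (item deleted) = (6/5)·(1 − 7.89/19.27) = 0.709

α = 0.709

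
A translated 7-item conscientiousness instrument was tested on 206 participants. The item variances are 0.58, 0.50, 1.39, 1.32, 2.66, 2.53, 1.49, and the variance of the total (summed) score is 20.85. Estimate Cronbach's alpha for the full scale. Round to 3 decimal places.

Cronbach's alpha = 0.581

Σσᵢ² = 0.58 + 0.50 + 1.39 + 1.32 + 2.66 + 2.53 + 1.49 = 10.47
α = (k/(k−1))·(1 − Σσᵢ²/Var(T)) = (7/6)·(1 − 10.47/20.85) = 0.581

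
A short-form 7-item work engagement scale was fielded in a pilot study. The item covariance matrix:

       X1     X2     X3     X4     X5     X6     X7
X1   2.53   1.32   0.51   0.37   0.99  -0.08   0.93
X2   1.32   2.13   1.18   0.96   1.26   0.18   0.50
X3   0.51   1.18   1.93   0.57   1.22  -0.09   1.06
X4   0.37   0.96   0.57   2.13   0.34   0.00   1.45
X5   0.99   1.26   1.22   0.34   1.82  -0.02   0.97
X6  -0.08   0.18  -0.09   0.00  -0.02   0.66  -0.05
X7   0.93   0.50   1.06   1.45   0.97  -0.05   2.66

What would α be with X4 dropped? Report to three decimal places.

Remaining items: X1, X2, X3, X5, X6, X7 (k = 6).
sum of item variances = 2.53 + 2.13 + 1.93 + 1.82 + 0.66 + 2.66 = 11.73
σ²_total = 11.73 + 2 × 9.88 = 31.49
α (item deleted) = (6/5)·(1 − 11.73/31.49) = 0.753

α = 0.753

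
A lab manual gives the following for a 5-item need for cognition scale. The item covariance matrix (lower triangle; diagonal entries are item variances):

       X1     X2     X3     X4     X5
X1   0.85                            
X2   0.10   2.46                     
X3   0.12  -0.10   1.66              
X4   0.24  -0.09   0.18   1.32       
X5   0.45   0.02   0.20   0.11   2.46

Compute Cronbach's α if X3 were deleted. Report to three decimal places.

α = 0.253

Remaining items: X1, X2, X4, X5 (k = 4).
Σσᵢ² = 0.85 + 2.46 + 1.32 + 2.46 = 7.09
Var(T) = 7.09 + 2 × 0.83 = 8.75
α (item deleted) = (4/3)·(1 − 7.09/8.75) = 0.253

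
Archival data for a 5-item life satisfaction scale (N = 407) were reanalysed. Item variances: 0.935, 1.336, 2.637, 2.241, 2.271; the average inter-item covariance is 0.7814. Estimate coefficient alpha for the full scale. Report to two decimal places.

α = 0.78

sum of item variances = 0.935 + 1.336 + 2.637 + 2.241 + 2.271 = 9.420
Sum of the 10 distinct covariances = 10 × 0.7814 = 7.8140
Var(T) = sum of item variances + 2·Σcov = 9.420 + 2 × 7.8140 = 25.0480
α = (5/4)·(1 − 9.420/25.0480) = 0.78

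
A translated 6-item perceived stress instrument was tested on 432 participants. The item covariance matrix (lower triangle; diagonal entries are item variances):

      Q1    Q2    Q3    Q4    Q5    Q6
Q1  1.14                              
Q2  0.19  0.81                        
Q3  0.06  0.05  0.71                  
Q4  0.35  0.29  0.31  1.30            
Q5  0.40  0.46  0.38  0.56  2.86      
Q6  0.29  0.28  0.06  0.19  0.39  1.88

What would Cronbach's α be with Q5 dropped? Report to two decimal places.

Remaining items: Q1, Q2, Q3, Q4, Q6 (k = 5).
Σσᵢ² = 1.14 + 0.81 + 0.71 + 1.30 + 1.88 = 5.84
Var(T) = 5.84 + 2 × 2.07 = 9.98
α (item deleted) = (5/4)·(1 − 5.84/9.98) = 0.52

α = 0.52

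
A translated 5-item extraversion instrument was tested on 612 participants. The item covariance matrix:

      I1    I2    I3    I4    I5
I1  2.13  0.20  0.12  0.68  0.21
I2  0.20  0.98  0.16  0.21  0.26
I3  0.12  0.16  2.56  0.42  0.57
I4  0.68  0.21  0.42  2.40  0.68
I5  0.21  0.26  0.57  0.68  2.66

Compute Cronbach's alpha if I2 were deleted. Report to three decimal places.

Remaining items: I1, I3, I4, I5 (k = 4).
ΣVar(i) = 2.13 + 2.56 + 2.40 + 2.66 = 9.75
σ²_total = 9.75 + 2 × 2.68 = 15.11
α (item deleted) = (4/3)·(1 − 9.75/15.11) = 0.473

Cronbach's alpha = 0.473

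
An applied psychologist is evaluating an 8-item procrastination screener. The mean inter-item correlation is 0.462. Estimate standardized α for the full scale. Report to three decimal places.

α = 0.873

Standardized α = k·r̄ / (1 + (k−1)·r̄) = 8 × 0.462 / (1 + 7 × 0.462)
  = 3.6960 / 4.2340 = 0.873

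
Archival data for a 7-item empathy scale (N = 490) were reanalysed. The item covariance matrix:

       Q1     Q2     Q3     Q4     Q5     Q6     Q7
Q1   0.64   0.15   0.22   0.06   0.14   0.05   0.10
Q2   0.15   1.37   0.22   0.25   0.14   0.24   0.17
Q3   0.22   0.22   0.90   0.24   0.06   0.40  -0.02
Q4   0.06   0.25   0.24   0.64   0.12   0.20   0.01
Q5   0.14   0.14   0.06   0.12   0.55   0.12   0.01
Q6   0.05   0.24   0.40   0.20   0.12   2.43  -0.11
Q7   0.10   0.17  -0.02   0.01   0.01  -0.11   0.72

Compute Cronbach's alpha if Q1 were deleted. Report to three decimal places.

α = 0.459

Remaining items: Q2, Q3, Q4, Q5, Q6, Q7 (k = 6).
Σσᵢ² = 1.37 + 0.90 + 0.64 + 0.55 + 2.43 + 0.72 = 6.61
σ²_total = 6.61 + 2 × 2.05 = 10.71
α (item deleted) = (6/5)·(1 − 6.61/10.71) = 0.459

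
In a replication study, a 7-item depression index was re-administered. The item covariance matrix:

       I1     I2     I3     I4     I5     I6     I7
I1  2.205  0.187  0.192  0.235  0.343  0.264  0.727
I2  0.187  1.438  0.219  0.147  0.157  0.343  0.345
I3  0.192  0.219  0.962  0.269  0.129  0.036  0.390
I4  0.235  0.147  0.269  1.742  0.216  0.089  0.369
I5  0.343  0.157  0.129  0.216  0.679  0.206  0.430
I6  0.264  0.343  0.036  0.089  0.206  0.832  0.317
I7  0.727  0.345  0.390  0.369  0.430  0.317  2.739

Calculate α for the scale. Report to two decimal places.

α = 0.60

Σσ²ᵢ = 2.205 + 1.438 + 0.962 + 1.742 + 0.679 + 0.832 + 2.739 = 10.597
Σ_{i<j} σ_ij = 5.610
σ²_T = 10.597 + 2 × 5.610 = 21.817
α = (k/(k−1))·(1 − Σσ²ᵢ/σ²_T) = (7/6)·(1 − 10.597/21.817) = 0.60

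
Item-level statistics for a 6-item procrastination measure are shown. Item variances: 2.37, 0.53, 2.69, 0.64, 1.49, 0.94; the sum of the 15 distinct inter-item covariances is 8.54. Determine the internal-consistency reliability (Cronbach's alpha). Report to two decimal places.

Cronbach's alpha = 0.80

sum of item variances = 2.37 + 0.53 + 2.69 + 0.64 + 1.49 + 0.94 = 8.66
Sum of distinct covariances = 8.54
Var(T) = sum of item variances + 2·Σcov = 8.66 + 2 × 8.54 = 25.74
α = (6/5)·(1 − 8.66/25.74) = 0.80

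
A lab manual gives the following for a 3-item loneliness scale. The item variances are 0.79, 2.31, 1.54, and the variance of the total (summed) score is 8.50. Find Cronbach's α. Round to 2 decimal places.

ΣVar(i) = 0.79 + 2.31 + 1.54 = 4.64
α = (k/(k−1))·(1 − ΣVar(i)/total variance) = (3/2)·(1 − 4.64/8.50) = 0.68

Cronbach's α = 0.68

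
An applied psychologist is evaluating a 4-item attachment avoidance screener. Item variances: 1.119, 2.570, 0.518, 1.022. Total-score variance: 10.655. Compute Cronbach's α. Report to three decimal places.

Cronbach's α = 0.679

sum of item variances = 1.119 + 2.570 + 0.518 + 1.022 = 5.229
α = (k/(k−1))·(1 − sum of item variances/total variance) = (4/3)·(1 − 5.229/10.655) = 0.679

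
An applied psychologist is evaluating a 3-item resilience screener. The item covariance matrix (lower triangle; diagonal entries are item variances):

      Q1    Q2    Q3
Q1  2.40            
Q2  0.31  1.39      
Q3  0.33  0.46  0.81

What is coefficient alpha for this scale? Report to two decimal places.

α = 0.49

Σσ²ᵢ = 2.40 + 1.39 + 0.81 = 4.60
Sum of off-diagonal covariances = 1.10
Var(T) = 4.60 + 2 × 1.10 = 6.80
α = (k/(k−1))·(1 − Σσ²ᵢ/Var(T)) = (3/2)·(1 − 4.60/6.80) = 0.49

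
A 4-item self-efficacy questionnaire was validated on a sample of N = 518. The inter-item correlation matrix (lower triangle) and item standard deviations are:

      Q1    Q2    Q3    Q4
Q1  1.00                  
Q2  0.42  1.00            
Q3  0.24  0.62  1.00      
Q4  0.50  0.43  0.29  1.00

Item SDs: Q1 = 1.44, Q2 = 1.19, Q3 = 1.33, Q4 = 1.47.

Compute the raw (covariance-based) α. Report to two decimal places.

α = 0.73

Σσ²ᵢ = 1.44² + 1.19² + 1.33² + 1.47² = 7.4195
Covariances σ_ij = r_ij · s_i · s_j:
  σ(Q1,Q2) = 0.42 × 1.44 × 1.19 = 0.7197
  σ(Q1,Q3) = 0.24 × 1.44 × 1.33 = 0.4596
  σ(Q1,Q4) = 0.50 × 1.44 × 1.47 = 1.0584
  σ(Q2,Q3) = 0.62 × 1.19 × 1.33 = 0.9813
  σ(Q2,Q4) = 0.43 × 1.19 × 1.47 = 0.7522
  σ(Q3,Q4) = 0.29 × 1.33 × 1.47 = 0.5670
σ²_T = Σσ²ᵢ + 2·Σσ_ij = 7.4195 + 2 × 4.5382 = 16.4959
α = (4/3)·(1 − 7.4195/16.4959) = 0.73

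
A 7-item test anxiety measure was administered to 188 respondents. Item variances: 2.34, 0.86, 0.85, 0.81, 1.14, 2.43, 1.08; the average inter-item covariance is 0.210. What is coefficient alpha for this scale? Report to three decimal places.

sum of item variances = 2.34 + 0.86 + 0.85 + 0.81 + 1.14 + 2.43 + 1.08 = 9.51
Sum of the 21 distinct covariances = 21 × 0.210 = 4.410
total variance = sum of item variances + 2·Σcov = 9.51 + 2 × 4.410 = 18.330
α = (7/6)·(1 − 9.51/18.330) = 0.561

α = 0.561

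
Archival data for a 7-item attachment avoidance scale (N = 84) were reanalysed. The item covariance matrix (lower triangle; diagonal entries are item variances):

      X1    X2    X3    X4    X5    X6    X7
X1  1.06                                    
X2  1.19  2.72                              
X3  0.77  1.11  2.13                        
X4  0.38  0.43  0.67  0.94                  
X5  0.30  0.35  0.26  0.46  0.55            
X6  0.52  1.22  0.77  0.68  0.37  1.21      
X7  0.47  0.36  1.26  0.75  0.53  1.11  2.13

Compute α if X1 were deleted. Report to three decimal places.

Remaining items: X2, X3, X4, X5, X6, X7 (k = 6).
sum of item variances = 2.72 + 2.13 + 0.94 + 0.55 + 1.21 + 2.13 = 9.68
σ²_total = 9.68 + 2 × 10.33 = 30.34
α (item deleted) = (6/5)·(1 − 9.68/30.34) = 0.817

α = 0.817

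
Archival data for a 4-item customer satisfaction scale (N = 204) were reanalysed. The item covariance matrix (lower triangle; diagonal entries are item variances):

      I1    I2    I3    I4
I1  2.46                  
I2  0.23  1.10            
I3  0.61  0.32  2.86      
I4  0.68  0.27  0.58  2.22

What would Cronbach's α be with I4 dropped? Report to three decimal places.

Remaining items: I1, I2, I3 (k = 3).
Σσᵢ² = 2.46 + 1.10 + 2.86 = 6.42
σ²_T = 6.42 + 2 × 1.16 = 8.74
α (item deleted) = (3/2)·(1 − 6.42/8.74) = 0.398

Cronbach's α = 0.398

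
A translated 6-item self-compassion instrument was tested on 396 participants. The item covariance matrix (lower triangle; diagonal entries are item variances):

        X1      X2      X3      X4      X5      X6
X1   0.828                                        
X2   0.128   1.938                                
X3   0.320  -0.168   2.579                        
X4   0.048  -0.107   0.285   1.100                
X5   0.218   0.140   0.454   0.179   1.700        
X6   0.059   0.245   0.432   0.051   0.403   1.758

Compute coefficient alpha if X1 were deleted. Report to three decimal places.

Remaining items: X2, X3, X4, X5, X6 (k = 5).
Σσ²ᵢ = 1.938 + 2.579 + 1.100 + 1.700 + 1.758 = 9.075
σ²_total = 9.075 + 2 × 1.914 = 12.903
α (item deleted) = (5/4)·(1 − 9.075/12.903) = 0.371

coefficient alpha = 0.371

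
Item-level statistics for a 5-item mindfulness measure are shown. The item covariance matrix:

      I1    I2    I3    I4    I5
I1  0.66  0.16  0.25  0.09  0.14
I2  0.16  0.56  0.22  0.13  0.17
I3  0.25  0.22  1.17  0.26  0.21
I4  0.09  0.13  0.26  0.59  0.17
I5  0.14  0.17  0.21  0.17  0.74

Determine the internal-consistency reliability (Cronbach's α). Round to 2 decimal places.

Σσ²ᵢ = 0.66 + 0.56 + 1.17 + 0.59 + 0.74 = 3.72
Σ_{i<j} σ_ij = 1.80
σ²_T = 3.72 + 2 × 1.80 = 7.32
α = (k/(k−1))·(1 − Σσ²ᵢ/σ²_T) = (5/4)·(1 − 3.72/7.32) = 0.61

Cronbach's α = 0.61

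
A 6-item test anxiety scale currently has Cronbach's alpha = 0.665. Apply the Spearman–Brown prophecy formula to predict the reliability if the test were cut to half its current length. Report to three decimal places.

Length factor m = 1/2
α' = m·α / (1 − (1−m)·α)
   = 1/2 × 0.665 / (1 − (1 − 1/2) × 0.665)
   = 0.3325 / 0.6675 = 0.498

predicted reliability = 0.498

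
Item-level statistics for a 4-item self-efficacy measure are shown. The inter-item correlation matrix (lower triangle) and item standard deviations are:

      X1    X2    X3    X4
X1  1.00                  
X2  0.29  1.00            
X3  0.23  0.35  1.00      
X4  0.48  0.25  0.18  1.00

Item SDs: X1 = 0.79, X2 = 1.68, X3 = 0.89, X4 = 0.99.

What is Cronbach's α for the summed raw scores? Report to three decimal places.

Σσ²ᵢ = 0.79² + 1.68² + 0.89² + 0.99² = 5.2187
Covariances σ_ij = r_ij · s_i · s_j:
  σ(X1,X2) = 0.29 × 0.79 × 1.68 = 0.3849
  σ(X1,X3) = 0.23 × 0.79 × 0.89 = 0.1617
  σ(X1,X4) = 0.48 × 0.79 × 0.99 = 0.3754
  σ(X2,X3) = 0.35 × 1.68 × 0.89 = 0.5233
  σ(X2,X4) = 0.25 × 1.68 × 0.99 = 0.4158
  σ(X3,X4) = 0.18 × 0.89 × 0.99 = 0.1586
σ²_T = Σσ²ᵢ + 2·Σσ_ij = 5.2187 + 2 × 2.0197 = 9.2581
α = (4/3)·(1 − 5.2187/9.2581) = 0.582

α = 0.582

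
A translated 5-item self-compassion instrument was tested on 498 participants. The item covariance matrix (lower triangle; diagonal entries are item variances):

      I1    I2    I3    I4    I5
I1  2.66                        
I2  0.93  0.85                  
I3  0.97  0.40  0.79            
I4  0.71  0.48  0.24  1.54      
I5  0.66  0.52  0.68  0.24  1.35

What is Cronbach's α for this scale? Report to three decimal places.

Cronbach's α = 0.773

ΣVar(i) = 2.66 + 0.85 + 0.79 + 1.54 + 1.35 = 7.19
Sum of the distinct covariances = 5.83
σ²_T = 7.19 + 2 × 5.83 = 18.85
α = (k/(k−1))·(1 − ΣVar(i)/σ²_T) = (5/4)·(1 − 7.19/18.85) = 0.773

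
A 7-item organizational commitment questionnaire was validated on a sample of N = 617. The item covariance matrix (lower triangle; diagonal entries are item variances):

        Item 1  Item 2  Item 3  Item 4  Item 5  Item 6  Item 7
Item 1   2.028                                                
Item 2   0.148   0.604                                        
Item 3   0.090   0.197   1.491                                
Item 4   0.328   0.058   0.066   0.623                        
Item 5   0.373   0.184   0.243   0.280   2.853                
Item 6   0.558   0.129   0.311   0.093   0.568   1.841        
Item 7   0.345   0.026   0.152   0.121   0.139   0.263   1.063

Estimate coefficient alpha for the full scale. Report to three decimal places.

coefficient alpha = 0.549

Σσ²ᵢ = 2.028 + 0.604 + 1.491 + 0.623 + 2.853 + 1.841 + 1.063 = 10.503
Σ_{i<j} σ_ij = 4.672
σ²_T = 10.503 + 2 × 4.672 = 19.847
α = (k/(k−1))·(1 − Σσ²ᵢ/σ²_T) = (7/6)·(1 − 10.503/19.847) = 0.549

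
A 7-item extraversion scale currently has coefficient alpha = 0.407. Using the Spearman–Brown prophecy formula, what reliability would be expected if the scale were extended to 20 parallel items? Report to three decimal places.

Length factor m = 20/7 = 2.8571
α' = m·α / (1 + (m−1)·α)
   = 20/7 × 0.407 / (1 + (20/7 − 1) × 0.407)
   = 1.1629 / 1.7559 = 0.662

predicted reliability = 0.662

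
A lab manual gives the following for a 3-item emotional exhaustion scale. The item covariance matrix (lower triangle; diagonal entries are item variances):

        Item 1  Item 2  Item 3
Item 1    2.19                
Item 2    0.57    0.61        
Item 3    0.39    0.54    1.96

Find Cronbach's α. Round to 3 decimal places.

α = 0.580

ΣVar(i) = 2.19 + 0.61 + 1.96 = 4.76
Σ_{i<j} σ_ij = 1.50
total variance = 4.76 + 2 × 1.50 = 7.76
α = (k/(k−1))·(1 − ΣVar(i)/total variance) = (3/2)·(1 − 4.76/7.76) = 0.580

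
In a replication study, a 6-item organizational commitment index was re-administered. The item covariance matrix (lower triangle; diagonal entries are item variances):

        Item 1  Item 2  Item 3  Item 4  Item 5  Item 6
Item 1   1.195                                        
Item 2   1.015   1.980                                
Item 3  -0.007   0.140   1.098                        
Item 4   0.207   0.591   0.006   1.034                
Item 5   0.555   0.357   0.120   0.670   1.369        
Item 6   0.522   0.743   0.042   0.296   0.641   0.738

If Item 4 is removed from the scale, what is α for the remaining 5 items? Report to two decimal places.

α = 0.71

Remaining items: Item 1, Item 2, Item 3, Item 5, Item 6 (k = 5).
Σσ²ᵢ = 1.195 + 1.980 + 1.098 + 1.369 + 0.738 = 6.380
Var(T) = 6.380 + 2 × 4.128 = 14.636
α (item deleted) = (5/4)·(1 − 6.380/14.636) = 0.71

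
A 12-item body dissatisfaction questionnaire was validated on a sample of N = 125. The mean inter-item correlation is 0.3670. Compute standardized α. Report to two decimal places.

α = 0.87

Standardized α = k·r̄ / (1 + (k−1)·r̄) = 12 × 0.3670 / (1 + 11 × 0.3670)
  = 4.4040 / 5.0370 = 0.87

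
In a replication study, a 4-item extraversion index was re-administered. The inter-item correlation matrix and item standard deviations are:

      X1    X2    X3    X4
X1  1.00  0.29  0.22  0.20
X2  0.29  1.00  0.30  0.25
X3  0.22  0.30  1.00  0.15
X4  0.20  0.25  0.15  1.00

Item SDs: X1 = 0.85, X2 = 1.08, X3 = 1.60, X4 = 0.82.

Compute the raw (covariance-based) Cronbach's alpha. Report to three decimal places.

Σσ²ᵢ = 0.85² + 1.08² + 1.60² + 0.82² = 5.1213
Covariances σ_ij = r_ij · s_i · s_j:
  σ(X1,X2) = 0.29 × 0.85 × 1.08 = 0.2662
  σ(X1,X3) = 0.22 × 0.85 × 1.60 = 0.2992
  σ(X1,X4) = 0.20 × 0.85 × 0.82 = 0.1394
  σ(X2,X3) = 0.30 × 1.08 × 1.60 = 0.5184
  σ(X2,X4) = 0.25 × 1.08 × 0.82 = 0.2214
  σ(X3,X4) = 0.15 × 1.60 × 0.82 = 0.1968
σ²_T = Σσ²ᵢ + 2·Σσ_ij = 5.1213 + 2 × 1.6414 = 8.4041
α = (4/3)·(1 − 5.1213/8.4041) = 0.521

α = 0.521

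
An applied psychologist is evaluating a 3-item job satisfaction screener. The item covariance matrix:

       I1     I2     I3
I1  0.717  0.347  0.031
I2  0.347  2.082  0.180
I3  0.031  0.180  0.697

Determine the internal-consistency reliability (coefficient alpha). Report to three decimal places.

α = 0.363

Σσᵢ² = 0.717 + 2.082 + 0.697 = 3.496
Sum of the distinct covariances = 0.558
σ²_total = 3.496 + 2 × 0.558 = 4.612
α = (k/(k−1))·(1 − Σσᵢ²/σ²_total) = (3/2)·(1 − 3.496/4.612) = 0.363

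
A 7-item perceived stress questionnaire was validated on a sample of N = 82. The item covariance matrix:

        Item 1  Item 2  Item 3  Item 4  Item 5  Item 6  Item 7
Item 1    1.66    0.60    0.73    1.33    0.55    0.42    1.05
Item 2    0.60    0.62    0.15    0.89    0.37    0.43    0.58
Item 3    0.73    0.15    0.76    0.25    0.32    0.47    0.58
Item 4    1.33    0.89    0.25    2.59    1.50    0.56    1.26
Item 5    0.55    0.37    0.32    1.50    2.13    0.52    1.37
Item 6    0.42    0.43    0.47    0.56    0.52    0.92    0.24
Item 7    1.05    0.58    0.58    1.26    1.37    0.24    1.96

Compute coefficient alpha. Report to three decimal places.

Σσ²ᵢ = 1.66 + 0.62 + 0.76 + 2.59 + 2.13 + 0.92 + 1.96 = 10.64
Σ_{i<j} σ_ij = 14.17
σ²_total = 10.64 + 2 × 14.17 = 38.98
α = (k/(k−1))·(1 − Σσ²ᵢ/σ²_total) = (7/6)·(1 − 10.64/38.98) = 0.848

α = 0.848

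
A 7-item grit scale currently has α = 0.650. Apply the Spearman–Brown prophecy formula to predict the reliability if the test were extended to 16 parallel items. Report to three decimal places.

predicted reliability = 0.809

Length factor m = 16/7 = 2.2857
α' = m·α / (1 + (m−1)·α)
   = 16/7 × 0.650 / (1 + (16/7 − 1) × 0.650)
   = 1.4857 / 1.8357 = 0.809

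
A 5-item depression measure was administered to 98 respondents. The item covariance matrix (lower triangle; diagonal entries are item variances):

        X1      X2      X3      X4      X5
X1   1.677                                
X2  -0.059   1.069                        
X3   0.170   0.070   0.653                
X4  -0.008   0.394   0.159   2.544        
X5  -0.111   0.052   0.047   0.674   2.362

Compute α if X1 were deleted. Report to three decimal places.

α = 0.395

Remaining items: X2, X3, X4, X5 (k = 4).
sum of item variances = 1.069 + 0.653 + 2.544 + 2.362 = 6.628
σ²_T = 6.628 + 2 × 1.396 = 9.420
α (item deleted) = (4/3)·(1 − 6.628/9.420) = 0.395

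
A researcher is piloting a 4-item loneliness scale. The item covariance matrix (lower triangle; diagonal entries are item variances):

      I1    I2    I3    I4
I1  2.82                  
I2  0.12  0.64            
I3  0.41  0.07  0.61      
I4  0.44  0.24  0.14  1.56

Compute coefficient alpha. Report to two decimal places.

coefficient alpha = 0.45

Σσᵢ² = 2.82 + 0.64 + 0.61 + 1.56 = 5.63
Sum of off-diagonal covariances = 1.42
Var(T) = 5.63 + 2 × 1.42 = 8.47
α = (k/(k−1))·(1 − Σσᵢ²/Var(T)) = (4/3)·(1 − 5.63/8.47) = 0.45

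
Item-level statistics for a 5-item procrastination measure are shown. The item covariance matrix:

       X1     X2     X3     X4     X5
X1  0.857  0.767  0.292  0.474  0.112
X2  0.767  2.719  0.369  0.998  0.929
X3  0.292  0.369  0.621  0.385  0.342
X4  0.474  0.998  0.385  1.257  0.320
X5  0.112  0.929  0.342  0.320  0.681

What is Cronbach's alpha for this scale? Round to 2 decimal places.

ΣVar(i) = 0.857 + 2.719 + 0.621 + 1.257 + 0.681 = 6.135
Sum of off-diagonal covariances = 4.988
Var(T) = 6.135 + 2 × 4.988 = 16.111
α = (k/(k−1))·(1 − ΣVar(i)/Var(T)) = (5/4)·(1 − 6.135/16.111) = 0.77

Cronbach's alpha = 0.77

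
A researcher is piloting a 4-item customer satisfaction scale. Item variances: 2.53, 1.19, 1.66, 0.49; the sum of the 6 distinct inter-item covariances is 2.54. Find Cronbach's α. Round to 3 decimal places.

α = 0.619

Σσᵢ² = 2.53 + 1.19 + 1.66 + 0.49 = 5.87
Sum of distinct covariances = 2.54
total variance = Σσᵢ² + 2·Σcov = 5.87 + 2 × 2.54 = 10.95
α = (4/3)·(1 − 5.87/10.95) = 0.619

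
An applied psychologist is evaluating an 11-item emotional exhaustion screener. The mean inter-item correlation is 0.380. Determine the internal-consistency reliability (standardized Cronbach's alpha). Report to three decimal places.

α = 0.871

Standardized α = k·r̄ / (1 + (k−1)·r̄) = 11 × 0.380 / (1 + 10 × 0.380)
  = 4.1800 / 4.8000 = 0.871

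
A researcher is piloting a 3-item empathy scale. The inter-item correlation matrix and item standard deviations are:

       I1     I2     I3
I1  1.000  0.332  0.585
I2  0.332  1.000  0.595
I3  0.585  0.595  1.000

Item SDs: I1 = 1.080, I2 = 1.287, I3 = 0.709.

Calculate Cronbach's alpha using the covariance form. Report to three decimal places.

Cronbach's alpha = 0.699

Σσ²ᵢ = 1.080² + 1.287² + 0.709² = 3.3255
Covariances σ_ij = r_ij · s_i · s_j:
  σ(I1,I2) = 0.332 × 1.080 × 1.287 = 0.4615
  σ(I1,I3) = 0.585 × 1.080 × 0.709 = 0.4479
  σ(I2,I3) = 0.595 × 1.287 × 0.709 = 0.5429
σ²_T = Σσ²ᵢ + 2·Σσ_ij = 3.3255 + 2 × 1.4523 = 6.2301
α = (3/2)·(1 − 3.3255/6.2301) = 0.699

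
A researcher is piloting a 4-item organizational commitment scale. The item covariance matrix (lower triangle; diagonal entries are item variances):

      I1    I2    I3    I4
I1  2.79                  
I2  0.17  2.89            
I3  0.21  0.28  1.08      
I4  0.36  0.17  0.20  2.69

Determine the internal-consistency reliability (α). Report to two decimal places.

α = 0.30

Σσᵢ² = 2.79 + 2.89 + 1.08 + 2.69 = 9.45
Sum of off-diagonal covariances = 1.39
σ²_total = 9.45 + 2 × 1.39 = 12.23
α = (k/(k−1))·(1 − Σσᵢ²/σ²_total) = (4/3)·(1 − 9.45/12.23) = 0.30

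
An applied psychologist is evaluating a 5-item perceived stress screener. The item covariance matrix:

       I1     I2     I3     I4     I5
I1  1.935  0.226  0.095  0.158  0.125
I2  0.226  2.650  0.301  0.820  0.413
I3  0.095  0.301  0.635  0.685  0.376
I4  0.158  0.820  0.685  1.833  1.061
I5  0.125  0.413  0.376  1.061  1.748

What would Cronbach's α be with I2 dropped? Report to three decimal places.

Cronbach's α = 0.598

Remaining items: I1, I3, I4, I5 (k = 4).
Σσᵢ² = 1.935 + 0.635 + 1.833 + 1.748 = 6.151
Var(T) = 6.151 + 2 × 2.500 = 11.151
α (item deleted) = (4/3)·(1 − 6.151/11.151) = 0.598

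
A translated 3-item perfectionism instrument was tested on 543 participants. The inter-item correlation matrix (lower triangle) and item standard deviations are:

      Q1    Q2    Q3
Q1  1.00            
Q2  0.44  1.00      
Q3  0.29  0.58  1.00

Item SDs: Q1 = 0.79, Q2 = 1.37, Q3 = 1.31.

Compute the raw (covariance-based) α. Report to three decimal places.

Σσ²ᵢ = 0.79² + 1.37² + 1.31² = 4.2171
Covariances σ_ij = r_ij · s_i · s_j:
  σ(Q1,Q2) = 0.44 × 0.79 × 1.37 = 0.4762
  σ(Q1,Q3) = 0.29 × 0.79 × 1.31 = 0.3001
  σ(Q2,Q3) = 0.58 × 1.37 × 1.31 = 1.0409
σ²_T = Σσ²ᵢ + 2·Σσ_ij = 4.2171 + 2 × 1.8172 = 7.8515
α = (3/2)·(1 − 4.2171/7.8515) = 0.694

α = 0.694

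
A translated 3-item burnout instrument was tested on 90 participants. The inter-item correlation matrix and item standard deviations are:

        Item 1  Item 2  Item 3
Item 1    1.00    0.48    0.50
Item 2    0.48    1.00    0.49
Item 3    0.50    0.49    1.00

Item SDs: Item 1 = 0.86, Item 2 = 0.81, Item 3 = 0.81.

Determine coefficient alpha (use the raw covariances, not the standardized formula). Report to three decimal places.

coefficient alpha = 0.742

Σσ²ᵢ = 0.86² + 0.81² + 0.81² = 2.0518
Covariances σ_ij = r_ij · s_i · s_j:
  σ(Item 1,Item 2) = 0.48 × 0.86 × 0.81 = 0.3344
  σ(Item 1,Item 3) = 0.50 × 0.86 × 0.81 = 0.3483
  σ(Item 2,Item 3) = 0.49 × 0.81 × 0.81 = 0.3215
σ²_T = Σσ²ᵢ + 2·Σσ_ij = 2.0518 + 2 × 1.0042 = 4.0602
α = (3/2)·(1 − 2.0518/4.0602) = 0.742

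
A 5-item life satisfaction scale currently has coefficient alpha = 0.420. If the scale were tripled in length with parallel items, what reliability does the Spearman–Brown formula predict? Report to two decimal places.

predicted reliability = 0.68

Length factor m = 3
α' = m·α / (1 + (m−1)·α)
   = 3 × 0.420 / (1 + (3 − 1) × 0.420)
   = 1.2600 / 1.8400 = 0.68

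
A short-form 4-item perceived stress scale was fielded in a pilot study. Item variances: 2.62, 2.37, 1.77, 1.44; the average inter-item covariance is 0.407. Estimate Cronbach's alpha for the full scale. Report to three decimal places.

Cronbach's alpha = 0.498

Σσ²ᵢ = 2.62 + 2.37 + 1.77 + 1.44 = 8.20
Sum of the 6 distinct covariances = 6 × 0.407 = 2.442
σ²_total = Σσ²ᵢ + 2·Σcov = 8.20 + 2 × 2.442 = 13.084
α = (4/3)·(1 − 8.20/13.084) = 0.498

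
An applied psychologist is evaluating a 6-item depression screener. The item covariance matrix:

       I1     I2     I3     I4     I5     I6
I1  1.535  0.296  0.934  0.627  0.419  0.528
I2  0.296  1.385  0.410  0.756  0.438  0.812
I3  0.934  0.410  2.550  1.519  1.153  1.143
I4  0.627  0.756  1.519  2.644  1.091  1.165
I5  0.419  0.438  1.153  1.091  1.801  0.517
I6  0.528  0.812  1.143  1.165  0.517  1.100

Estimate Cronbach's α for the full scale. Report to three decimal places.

Cronbach's α = 0.818

sum of item variances = 1.535 + 1.385 + 2.550 + 2.644 + 1.801 + 1.100 = 11.015
Σ_{i<j} σ_ij = 11.808
σ²_total = 11.015 + 2 × 11.808 = 34.631
α = (k/(k−1))·(1 − sum of item variances/σ²_total) = (6/5)·(1 − 11.015/34.631) = 0.818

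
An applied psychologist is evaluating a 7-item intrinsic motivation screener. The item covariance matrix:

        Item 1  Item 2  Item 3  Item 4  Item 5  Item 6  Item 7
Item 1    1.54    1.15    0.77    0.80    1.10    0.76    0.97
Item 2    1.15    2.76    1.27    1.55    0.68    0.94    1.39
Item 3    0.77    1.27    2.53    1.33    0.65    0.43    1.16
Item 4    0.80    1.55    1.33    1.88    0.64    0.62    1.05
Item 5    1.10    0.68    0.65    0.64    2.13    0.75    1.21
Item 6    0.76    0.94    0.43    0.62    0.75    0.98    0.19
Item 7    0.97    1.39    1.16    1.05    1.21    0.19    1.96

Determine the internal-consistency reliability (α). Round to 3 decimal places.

α = 0.861

sum of item variances = 1.54 + 2.76 + 2.53 + 1.88 + 2.13 + 0.98 + 1.96 = 13.78
Sum of the distinct covariances = 19.41
σ²_T = 13.78 + 2 × 19.41 = 52.60
α = (k/(k−1))·(1 − sum of item variances/σ²_T) = (7/6)·(1 − 13.78/52.60) = 0.861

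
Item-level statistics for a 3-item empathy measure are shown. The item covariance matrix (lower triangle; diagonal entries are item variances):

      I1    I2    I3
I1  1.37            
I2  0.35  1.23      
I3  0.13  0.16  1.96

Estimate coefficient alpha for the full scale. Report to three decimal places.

Σσᵢ² = 1.37 + 1.23 + 1.96 = 4.56
Σ_{i<j} σ_ij = 0.64
total variance = 4.56 + 2 × 0.64 = 5.84
α = (k/(k−1))·(1 − Σσᵢ²/total variance) = (3/2)·(1 − 4.56/5.84) = 0.329

coefficient alpha = 0.329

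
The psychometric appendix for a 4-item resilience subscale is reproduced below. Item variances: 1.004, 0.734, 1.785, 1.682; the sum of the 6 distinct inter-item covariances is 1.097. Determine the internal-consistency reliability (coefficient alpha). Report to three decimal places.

ΣVar(i) = 1.004 + 0.734 + 1.785 + 1.682 = 5.205
Sum of distinct covariances = 1.097
σ²_total = ΣVar(i) + 2·Σcov = 5.205 + 2 × 1.097 = 7.399
α = (4/3)·(1 − 5.205/7.399) = 0.395

α = 0.395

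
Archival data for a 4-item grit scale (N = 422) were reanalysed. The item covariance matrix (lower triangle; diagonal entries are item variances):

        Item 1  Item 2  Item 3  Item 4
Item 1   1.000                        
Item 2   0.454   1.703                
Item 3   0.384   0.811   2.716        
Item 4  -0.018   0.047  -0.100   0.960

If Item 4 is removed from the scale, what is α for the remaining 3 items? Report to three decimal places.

Remaining items: Item 1, Item 2, Item 3 (k = 3).
sum of item variances = 1.000 + 1.703 + 2.716 = 5.419
total variance = 5.419 + 2 × 1.649 = 8.717
α (item deleted) = (3/2)·(1 − 5.419/8.717) = 0.568

α = 0.568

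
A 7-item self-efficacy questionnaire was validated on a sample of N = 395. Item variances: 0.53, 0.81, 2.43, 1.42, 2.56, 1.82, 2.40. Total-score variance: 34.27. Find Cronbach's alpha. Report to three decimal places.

Cronbach's alpha = 0.759

sum of item variances = 0.53 + 0.81 + 2.43 + 1.42 + 2.56 + 1.82 + 2.40 = 11.97
α = (k/(k−1))·(1 − sum of item variances/total variance) = (7/6)·(1 − 11.97/34.27) = 0.759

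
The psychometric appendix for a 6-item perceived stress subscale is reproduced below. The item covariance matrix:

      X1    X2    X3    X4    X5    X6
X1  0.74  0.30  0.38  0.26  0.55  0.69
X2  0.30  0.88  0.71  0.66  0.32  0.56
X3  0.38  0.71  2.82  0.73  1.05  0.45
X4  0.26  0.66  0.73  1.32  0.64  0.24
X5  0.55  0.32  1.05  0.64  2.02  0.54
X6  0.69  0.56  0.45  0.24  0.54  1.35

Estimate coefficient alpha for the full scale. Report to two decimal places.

α = 0.77

Σσ²ᵢ = 0.74 + 0.88 + 2.82 + 1.32 + 2.02 + 1.35 = 9.13
Σ_{i<j} σ_ij = 8.08
total variance = 9.13 + 2 × 8.08 = 25.29
α = (k/(k−1))·(1 − Σσ²ᵢ/total variance) = (6/5)·(1 − 9.13/25.29) = 0.77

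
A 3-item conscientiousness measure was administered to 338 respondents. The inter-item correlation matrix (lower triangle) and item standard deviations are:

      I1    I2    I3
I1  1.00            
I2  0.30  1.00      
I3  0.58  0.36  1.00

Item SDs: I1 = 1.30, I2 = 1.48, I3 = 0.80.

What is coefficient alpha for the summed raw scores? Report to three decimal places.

Σσ²ᵢ = 1.30² + 1.48² + 0.80² = 4.5204
Covariances σ_ij = r_ij · s_i · s_j:
  σ(I1,I2) = 0.30 × 1.30 × 1.48 = 0.5772
  σ(I1,I3) = 0.58 × 1.30 × 0.80 = 0.6032
  σ(I2,I3) = 0.36 × 1.48 × 0.80 = 0.4262
σ²_T = Σσ²ᵢ + 2·Σσ_ij = 4.5204 + 2 × 1.6066 = 7.7336
α = (3/2)·(1 − 4.5204/7.7336) = 0.623

α = 0.623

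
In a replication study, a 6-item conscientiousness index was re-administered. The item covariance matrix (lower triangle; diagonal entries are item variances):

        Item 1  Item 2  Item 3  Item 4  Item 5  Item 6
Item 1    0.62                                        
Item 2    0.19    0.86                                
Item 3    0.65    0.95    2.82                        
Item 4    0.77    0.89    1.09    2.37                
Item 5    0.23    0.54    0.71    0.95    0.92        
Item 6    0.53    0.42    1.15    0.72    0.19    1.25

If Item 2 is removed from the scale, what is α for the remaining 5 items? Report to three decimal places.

Remaining items: Item 1, Item 3, Item 4, Item 5, Item 6 (k = 5).
Σσᵢ² = 0.62 + 2.82 + 2.37 + 0.92 + 1.25 = 7.98
σ²_total = 7.98 + 2 × 6.99 = 21.96
α (item deleted) = (5/4)·(1 − 7.98/21.96) = 0.796

α = 0.796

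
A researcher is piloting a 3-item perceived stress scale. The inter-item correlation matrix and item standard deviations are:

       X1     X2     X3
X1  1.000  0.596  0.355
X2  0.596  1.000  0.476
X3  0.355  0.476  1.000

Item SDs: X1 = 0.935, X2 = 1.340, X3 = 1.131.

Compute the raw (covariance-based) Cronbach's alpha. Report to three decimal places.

Σσ²ᵢ = 0.935² + 1.340² + 1.131² = 3.9490
Covariances σ_ij = r_ij · s_i · s_j:
  σ(X1,X2) = 0.596 × 0.935 × 1.340 = 0.7467
  σ(X1,X3) = 0.355 × 0.935 × 1.131 = 0.3754
  σ(X2,X3) = 0.476 × 1.340 × 1.131 = 0.7214
σ²_T = Σσ²ᵢ + 2·Σσ_ij = 3.9490 + 2 × 1.8435 = 7.6360
α = (3/2)·(1 − 3.9490/7.6360) = 0.724

Cronbach's alpha = 0.724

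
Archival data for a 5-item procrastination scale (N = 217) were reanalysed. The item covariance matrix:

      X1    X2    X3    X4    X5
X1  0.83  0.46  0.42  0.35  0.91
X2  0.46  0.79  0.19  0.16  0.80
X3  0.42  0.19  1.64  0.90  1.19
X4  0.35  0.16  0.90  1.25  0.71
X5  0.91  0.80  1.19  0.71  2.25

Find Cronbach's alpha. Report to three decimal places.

Cronbach's alpha = 0.804

ΣVar(i) = 0.83 + 0.79 + 1.64 + 1.25 + 2.25 = 6.76
Sum of off-diagonal covariances = 6.09
total variance = 6.76 + 2 × 6.09 = 18.94
α = (k/(k−1))·(1 − ΣVar(i)/total variance) = (5/4)·(1 − 6.76/18.94) = 0.804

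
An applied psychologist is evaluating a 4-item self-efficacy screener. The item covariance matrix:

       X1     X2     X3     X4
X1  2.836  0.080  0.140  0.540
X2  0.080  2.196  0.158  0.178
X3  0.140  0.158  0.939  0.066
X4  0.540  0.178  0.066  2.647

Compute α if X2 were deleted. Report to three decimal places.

α = 0.283

Remaining items: X1, X3, X4 (k = 3).
sum of item variances = 2.836 + 0.939 + 2.647 = 6.422
σ²_total = 6.422 + 2 × 0.746 = 7.914
α (item deleted) = (3/2)·(1 − 6.422/7.914) = 0.283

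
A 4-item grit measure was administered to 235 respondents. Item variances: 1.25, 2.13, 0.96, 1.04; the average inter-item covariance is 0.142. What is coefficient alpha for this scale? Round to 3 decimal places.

Σσᵢ² = 1.25 + 2.13 + 0.96 + 1.04 = 5.38
Sum of the 6 distinct covariances = 6 × 0.142 = 0.852
Var(T) = Σσᵢ² + 2·Σcov = 5.38 + 2 × 0.852 = 7.084
α = (4/3)·(1 − 5.38/7.084) = 0.321

coefficient alpha = 0.321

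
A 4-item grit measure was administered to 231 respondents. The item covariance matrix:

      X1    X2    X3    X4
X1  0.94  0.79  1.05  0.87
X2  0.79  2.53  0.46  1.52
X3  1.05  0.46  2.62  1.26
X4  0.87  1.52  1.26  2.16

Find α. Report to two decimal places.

α = 0.79

Σσᵢ² = 0.94 + 2.53 + 2.62 + 2.16 = 8.25
Sum of the distinct covariances = 5.95
σ²_total = 8.25 + 2 × 5.95 = 20.15
α = (k/(k−1))·(1 − Σσᵢ²/σ²_total) = (4/3)·(1 − 8.25/20.15) = 0.79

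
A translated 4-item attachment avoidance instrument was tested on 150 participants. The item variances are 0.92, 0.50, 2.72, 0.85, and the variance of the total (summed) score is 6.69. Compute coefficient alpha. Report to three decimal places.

coefficient alpha = 0.339

Σσᵢ² = 0.92 + 0.50 + 2.72 + 0.85 = 4.99
α = (k/(k−1))·(1 − Σσᵢ²/total variance) = (4/3)·(1 − 4.99/6.69) = 0.339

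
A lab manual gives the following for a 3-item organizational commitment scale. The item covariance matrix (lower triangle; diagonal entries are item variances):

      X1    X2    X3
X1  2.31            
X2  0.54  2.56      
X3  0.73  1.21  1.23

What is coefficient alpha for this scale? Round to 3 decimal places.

α = 0.673

Σσᵢ² = 2.31 + 2.56 + 1.23 = 6.10
Σ_{i<j} σ_ij = 2.48
σ²_T = 6.10 + 2 × 2.48 = 11.06
α = (k/(k−1))·(1 − Σσᵢ²/σ²_T) = (3/2)·(1 − 6.10/11.06) = 0.673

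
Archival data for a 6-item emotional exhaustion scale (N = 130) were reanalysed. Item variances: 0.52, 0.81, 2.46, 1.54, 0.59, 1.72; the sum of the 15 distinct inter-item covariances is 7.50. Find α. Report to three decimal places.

sum of item variances = 0.52 + 0.81 + 2.46 + 1.54 + 0.59 + 1.72 = 7.64
Sum of distinct covariances = 7.50
Var(T) = sum of item variances + 2·Σcov = 7.64 + 2 × 7.50 = 22.64
α = (6/5)·(1 − 7.64/22.64) = 0.795

α = 0.795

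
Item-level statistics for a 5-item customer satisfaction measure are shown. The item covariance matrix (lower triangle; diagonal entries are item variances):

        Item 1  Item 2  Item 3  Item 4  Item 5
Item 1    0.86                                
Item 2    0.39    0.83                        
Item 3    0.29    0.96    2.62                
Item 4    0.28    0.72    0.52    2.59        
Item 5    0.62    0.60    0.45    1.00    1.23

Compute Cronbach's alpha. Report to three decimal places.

sum of item variances = 0.86 + 0.83 + 2.62 + 2.59 + 1.23 = 8.13
Σ_{i<j} σ_ij = 5.83
total variance = 8.13 + 2 × 5.83 = 19.79
α = (k/(k−1))·(1 − sum of item variances/total variance) = (5/4)·(1 − 8.13/19.79) = 0.736

Cronbach's alpha = 0.736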